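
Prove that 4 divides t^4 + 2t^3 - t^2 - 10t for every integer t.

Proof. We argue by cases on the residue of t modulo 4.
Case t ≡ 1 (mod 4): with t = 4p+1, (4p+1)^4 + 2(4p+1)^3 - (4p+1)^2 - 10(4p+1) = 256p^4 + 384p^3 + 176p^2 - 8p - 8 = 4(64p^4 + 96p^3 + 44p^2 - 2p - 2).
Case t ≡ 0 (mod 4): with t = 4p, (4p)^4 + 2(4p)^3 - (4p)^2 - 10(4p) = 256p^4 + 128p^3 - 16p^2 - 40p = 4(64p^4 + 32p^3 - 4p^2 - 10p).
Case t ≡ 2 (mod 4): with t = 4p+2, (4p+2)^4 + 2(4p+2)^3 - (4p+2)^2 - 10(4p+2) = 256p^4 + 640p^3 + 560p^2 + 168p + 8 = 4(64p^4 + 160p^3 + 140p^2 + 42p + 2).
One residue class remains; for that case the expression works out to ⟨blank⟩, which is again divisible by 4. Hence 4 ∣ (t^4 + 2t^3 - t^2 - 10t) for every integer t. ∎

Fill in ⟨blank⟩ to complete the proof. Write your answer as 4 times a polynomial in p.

4(64p^4 + 224p^3 + 284p^2 + 146p + 24)

The residues treated are {1, 0, 2}, so the missing case is t ≡ 3 (mod 4); write t = 4p+3.
Then (4p+3)^4 + 2(4p+3)^3 - (4p+3)^2 - 10(4p+3) = 256p^4 + 896p^3 + 1136p^2 + 584p + 96 = 4(64p^4 + 224p^3 + 284p^2 + 146p + 24).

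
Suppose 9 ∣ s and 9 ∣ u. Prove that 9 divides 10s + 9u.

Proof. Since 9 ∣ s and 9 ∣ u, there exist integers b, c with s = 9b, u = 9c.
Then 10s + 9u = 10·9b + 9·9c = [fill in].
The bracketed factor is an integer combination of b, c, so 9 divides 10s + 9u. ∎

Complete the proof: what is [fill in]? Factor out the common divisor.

Each term has a factor of 9: 10·9b + 9·9c = 9·(10b + 9c).
Since 10b + 9c is an integer, 9 ∣ (10s + 9u).

9(10b + 9c)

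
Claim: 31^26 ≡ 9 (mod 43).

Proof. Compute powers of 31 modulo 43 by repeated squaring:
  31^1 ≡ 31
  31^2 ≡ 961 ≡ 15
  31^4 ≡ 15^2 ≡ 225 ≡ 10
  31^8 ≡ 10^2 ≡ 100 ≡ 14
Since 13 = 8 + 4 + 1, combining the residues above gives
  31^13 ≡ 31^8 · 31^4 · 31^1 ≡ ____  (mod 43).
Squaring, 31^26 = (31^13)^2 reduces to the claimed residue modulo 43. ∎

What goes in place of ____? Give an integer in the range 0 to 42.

40

31^8 · 31^4 · 31^1 ≡ 14 · 10 · 31 = 4340.
4340 mod 43 = 40, so 31^13 ≡ 40 (mod 43).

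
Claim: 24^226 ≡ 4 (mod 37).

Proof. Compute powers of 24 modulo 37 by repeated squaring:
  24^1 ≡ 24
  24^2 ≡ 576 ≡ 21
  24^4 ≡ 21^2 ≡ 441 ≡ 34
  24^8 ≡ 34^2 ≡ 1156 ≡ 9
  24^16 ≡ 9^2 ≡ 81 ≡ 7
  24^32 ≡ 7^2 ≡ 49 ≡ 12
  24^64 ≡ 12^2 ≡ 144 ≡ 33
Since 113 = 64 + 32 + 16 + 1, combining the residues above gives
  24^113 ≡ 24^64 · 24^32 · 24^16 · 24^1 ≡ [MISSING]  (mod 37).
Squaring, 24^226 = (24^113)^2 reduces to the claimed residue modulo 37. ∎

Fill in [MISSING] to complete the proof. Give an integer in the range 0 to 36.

Multiply the listed residues: 33 · 12 · 7 · 24 = 396 → 2772 → 66528.
Reducing modulo 37: 66528 = 1798·37 + 2, so 24^113 ≡ 2.

2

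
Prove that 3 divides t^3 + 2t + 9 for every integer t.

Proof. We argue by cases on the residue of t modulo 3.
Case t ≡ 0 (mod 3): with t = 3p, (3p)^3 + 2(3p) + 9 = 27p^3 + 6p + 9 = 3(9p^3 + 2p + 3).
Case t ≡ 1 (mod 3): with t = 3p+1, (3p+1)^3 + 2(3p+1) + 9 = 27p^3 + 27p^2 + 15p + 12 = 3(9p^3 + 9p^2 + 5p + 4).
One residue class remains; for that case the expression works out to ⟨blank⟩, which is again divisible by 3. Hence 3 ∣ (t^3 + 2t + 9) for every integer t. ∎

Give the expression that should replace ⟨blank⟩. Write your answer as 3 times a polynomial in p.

3(9p^3 + 18p^2 + 14p + 7)

The residues treated are {0, 1}, so the missing case is t ≡ 2 (mod 3); write t = 3p+2.
Then (3p+2)^3 + 2(3p+2) + 9 = 27p^3 + 54p^2 + 42p + 21 = 3(9p^3 + 18p^2 + 14p + 7).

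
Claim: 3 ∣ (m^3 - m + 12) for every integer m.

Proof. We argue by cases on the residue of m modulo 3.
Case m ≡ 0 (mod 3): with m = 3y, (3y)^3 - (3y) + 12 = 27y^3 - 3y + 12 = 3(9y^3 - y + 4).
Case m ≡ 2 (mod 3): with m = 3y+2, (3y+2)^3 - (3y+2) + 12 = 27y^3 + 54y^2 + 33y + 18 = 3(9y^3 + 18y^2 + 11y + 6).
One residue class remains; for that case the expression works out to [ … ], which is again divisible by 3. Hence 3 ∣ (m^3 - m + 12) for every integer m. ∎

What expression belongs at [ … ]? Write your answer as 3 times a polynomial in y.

The residues treated are {0, 2}, so the missing case is m ≡ 1 (mod 3); write m = 3y+1.
Then (3y+1)^3 - (3y+1) + 12 = 27y^3 + 27y^2 + 6y + 12 = 3(9y^3 + 9y^2 + 2y + 4).

3(9y^3 + 9y^2 + 2y + 4)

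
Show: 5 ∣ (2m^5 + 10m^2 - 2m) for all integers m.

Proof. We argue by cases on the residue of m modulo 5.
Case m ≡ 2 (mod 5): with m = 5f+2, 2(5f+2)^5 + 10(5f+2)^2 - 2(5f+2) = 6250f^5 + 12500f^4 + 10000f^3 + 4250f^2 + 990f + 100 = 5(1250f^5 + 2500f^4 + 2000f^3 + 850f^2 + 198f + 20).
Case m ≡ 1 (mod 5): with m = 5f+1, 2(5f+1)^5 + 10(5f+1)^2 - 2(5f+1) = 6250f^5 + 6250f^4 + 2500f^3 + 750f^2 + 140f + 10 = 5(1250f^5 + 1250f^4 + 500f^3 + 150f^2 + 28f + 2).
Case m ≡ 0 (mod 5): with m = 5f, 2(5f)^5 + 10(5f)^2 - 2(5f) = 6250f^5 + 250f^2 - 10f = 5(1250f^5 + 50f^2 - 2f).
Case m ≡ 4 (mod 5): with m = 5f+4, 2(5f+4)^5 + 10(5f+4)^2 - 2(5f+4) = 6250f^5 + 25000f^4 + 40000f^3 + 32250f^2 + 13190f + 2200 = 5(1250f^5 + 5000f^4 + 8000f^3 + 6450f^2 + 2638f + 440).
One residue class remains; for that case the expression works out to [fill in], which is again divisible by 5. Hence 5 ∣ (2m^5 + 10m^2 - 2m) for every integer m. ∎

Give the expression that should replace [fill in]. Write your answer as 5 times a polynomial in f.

5(1250f^5 + 3750f^4 + 4500f^3 + 2750f^2 + 868f + 114)

The residues treated are {2, 1, 0, 4}, so the missing case is m ≡ 3 (mod 5); write m = 5f+3.
Then 2(5f+3)^5 + 10(5f+3)^2 - 2(5f+3) = 6250f^5 + 18750f^4 + 22500f^3 + 13750f^2 + 4340f + 570 = 5(1250f^5 + 3750f^4 + 4500f^3 + 2750f^2 + 868f + 114).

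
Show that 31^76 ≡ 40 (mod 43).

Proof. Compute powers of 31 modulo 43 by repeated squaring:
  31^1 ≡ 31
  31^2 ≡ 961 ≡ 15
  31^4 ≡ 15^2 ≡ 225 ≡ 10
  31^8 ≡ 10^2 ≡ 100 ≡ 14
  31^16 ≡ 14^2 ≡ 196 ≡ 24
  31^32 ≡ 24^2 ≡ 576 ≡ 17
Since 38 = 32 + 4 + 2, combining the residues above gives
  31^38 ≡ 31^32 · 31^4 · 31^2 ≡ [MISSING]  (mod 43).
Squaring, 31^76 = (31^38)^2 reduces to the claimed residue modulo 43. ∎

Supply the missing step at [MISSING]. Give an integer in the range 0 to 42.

13

Multiply the listed residues: 17 · 10 · 15 = 170 → 2550.
Reducing modulo 43: 2550 = 59·43 + 13, so 31^38 ≡ 13.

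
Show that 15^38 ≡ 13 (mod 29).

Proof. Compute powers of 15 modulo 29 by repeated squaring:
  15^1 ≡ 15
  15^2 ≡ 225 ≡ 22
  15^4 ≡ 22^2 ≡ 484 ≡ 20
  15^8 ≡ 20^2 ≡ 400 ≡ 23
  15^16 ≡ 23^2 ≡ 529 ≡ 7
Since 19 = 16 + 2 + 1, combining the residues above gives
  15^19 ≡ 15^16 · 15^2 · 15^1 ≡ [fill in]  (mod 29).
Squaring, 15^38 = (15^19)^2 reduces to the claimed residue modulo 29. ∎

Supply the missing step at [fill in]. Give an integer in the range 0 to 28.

19

15^16 · 15^2 · 15^1 ≡ 7 · 22 · 15 = 2310.
2310 mod 29 = 19, so 15^19 ≡ 19 (mod 29).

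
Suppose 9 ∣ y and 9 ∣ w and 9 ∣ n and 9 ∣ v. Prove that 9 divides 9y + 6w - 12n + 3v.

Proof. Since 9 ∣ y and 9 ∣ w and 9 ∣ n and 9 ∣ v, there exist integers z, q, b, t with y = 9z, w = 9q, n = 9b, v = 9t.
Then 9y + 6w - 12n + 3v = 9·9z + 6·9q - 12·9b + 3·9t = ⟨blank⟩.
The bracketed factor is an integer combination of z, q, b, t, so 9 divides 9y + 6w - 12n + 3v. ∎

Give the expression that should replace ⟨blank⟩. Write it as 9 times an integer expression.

9(-12b + 6q + 3t + 9z)

Pull the common 9 out of every term: 9·9z + 6·9q - 12·9b + 3·9t = 9(-12b + 6q + 3t + 9z).
-12b + 6q + 3t + 9z is an integer, which exhibits the divisibility.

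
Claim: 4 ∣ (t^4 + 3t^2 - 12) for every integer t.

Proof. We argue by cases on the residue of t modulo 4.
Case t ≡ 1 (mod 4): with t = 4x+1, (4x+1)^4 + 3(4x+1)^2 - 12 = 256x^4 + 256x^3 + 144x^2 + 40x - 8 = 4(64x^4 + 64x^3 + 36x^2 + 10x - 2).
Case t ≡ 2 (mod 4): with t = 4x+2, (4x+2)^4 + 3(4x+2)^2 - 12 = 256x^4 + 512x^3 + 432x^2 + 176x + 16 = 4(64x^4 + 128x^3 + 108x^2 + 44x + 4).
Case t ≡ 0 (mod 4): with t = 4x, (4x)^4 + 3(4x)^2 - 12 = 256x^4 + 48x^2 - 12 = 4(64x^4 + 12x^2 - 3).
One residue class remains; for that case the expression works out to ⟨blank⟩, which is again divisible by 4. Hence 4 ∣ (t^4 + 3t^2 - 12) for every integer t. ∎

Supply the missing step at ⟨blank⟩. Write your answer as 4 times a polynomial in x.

The residues treated are {1, 2, 0}, so the missing case is t ≡ 3 (mod 4); write t = 4x+3.
Then (4x+3)^4 + 3(4x+3)^2 - 12 = 256x^4 + 768x^3 + 912x^2 + 504x + 96 = 4(64x^4 + 192x^3 + 228x^2 + 126x + 24).

4(64x^4 + 192x^3 + 228x^2 + 126x + 24)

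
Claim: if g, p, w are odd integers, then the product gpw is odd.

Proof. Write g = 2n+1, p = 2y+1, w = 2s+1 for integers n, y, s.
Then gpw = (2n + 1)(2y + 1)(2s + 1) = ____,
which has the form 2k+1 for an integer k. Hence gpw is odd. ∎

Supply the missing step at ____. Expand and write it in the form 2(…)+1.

(2n + 1)(2y + 1)(2s + 1) = 8nsy + 4ns + 4ny + 2n + 4sy + 2s + 2y + 1
= 2(4nsy + 2ns + 2ny + n + 2sy + s + y) + 1.
Since 4nsy + 2ns + 2ny + n + 2sy + s + y is an integer, the product is of the form 2k+1 for an integer k.

2(4nsy + 2ns + 2ny + n + 2sy + s + y) + 1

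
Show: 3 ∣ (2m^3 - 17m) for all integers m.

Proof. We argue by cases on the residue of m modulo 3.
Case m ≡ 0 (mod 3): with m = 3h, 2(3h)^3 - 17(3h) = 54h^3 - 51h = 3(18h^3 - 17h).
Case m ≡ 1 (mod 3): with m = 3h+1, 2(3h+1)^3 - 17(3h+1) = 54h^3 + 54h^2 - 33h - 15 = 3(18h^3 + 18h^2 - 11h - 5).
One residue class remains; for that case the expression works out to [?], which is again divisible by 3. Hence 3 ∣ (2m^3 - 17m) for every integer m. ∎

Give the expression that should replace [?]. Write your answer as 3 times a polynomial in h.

Only m ≡ 2 (mod 3) is unaccounted for. Put m = 3h+2:
2(3h+2)^3 - 17(3h+2) expands to 54h^3 + 108h^2 + 21h - 18,
and factoring out 3 leaves 3(18h^3 + 36h^2 + 7h - 6).

3(18h^3 + 36h^2 + 7h - 6)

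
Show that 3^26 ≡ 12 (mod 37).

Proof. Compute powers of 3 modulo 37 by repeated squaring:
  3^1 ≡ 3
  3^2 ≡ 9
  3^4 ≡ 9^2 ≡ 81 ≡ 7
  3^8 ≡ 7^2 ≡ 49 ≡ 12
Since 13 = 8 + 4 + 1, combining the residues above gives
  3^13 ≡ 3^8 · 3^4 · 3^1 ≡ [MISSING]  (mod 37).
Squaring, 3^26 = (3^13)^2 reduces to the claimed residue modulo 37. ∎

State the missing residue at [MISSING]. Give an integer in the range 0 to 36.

Multiply the listed residues: 12 · 7 · 3 = 84 → 252.
Reducing modulo 37: 252 = 6·37 + 30, so 3^13 ≡ 30.

30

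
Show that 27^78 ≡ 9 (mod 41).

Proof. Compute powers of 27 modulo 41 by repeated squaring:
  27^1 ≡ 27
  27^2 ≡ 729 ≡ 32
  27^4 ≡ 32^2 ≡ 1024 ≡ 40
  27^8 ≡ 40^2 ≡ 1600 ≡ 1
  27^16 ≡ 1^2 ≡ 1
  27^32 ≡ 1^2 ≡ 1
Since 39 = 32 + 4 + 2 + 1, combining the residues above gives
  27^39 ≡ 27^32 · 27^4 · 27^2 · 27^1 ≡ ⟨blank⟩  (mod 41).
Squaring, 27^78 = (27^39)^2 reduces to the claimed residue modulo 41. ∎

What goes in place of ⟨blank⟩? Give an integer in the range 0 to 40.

Multiply the listed residues: 1 · 40 · 32 · 27 = 40 → 1280 → 34560.
Reducing modulo 41: 34560 = 842·41 + 38, so 27^39 ≡ 38.

38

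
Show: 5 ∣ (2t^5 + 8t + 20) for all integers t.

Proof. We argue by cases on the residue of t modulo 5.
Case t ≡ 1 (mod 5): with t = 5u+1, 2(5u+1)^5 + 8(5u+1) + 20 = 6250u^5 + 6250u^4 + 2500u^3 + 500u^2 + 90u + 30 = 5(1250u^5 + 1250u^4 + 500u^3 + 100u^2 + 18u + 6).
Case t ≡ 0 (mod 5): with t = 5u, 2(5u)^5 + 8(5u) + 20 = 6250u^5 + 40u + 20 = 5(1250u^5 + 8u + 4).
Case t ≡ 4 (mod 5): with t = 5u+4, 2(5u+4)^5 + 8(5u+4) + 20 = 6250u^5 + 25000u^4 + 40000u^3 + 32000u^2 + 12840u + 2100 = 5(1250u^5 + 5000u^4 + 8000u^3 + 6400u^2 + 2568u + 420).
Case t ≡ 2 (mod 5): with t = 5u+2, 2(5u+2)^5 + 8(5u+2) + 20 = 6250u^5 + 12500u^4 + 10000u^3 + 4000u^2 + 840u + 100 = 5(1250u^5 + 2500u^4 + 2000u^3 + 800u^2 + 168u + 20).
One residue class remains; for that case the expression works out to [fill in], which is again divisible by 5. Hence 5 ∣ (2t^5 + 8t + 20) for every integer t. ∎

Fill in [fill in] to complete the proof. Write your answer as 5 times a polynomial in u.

5(1250u^5 + 3750u^4 + 4500u^3 + 2700u^2 + 818u + 106)

The residues treated are {1, 0, 4, 2}, so the missing case is t ≡ 3 (mod 5); write t = 5u+3.
Then 2(5u+3)^5 + 8(5u+3) + 20 = 6250u^5 + 18750u^4 + 22500u^3 + 13500u^2 + 4090u + 530 = 5(1250u^5 + 3750u^4 + 4500u^3 + 2700u^2 + 818u + 106).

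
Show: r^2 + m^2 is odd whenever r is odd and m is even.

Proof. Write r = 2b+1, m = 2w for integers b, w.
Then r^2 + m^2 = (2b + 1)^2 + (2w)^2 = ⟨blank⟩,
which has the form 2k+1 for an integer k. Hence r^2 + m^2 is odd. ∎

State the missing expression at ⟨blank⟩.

2(2b^2 + 2b + 2w^2) + 1

(2b + 1)^2 + (2w)^2 = 4b^2 + 4b + 4w^2 + 1
= 2(2b^2 + 2b + 2w^2) + 1.
Since 2b^2 + 2b + 2w^2 is an integer, the sum of squares is of the form 2k+1 for an integer k.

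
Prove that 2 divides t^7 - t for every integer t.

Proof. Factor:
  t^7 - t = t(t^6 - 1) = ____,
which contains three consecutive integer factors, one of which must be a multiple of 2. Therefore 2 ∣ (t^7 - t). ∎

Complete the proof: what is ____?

t^6 - 1 = (t^2 - 1)(t^4 + t^2 + 1), and t^2 - 1 = (t-1)(t+1).
So t(t^6 - 1) = (t - 1)t(t + 1)(t^4 + t^2 + 1).

(t - 1)t(t + 1)(t^4 + t^2 + 1)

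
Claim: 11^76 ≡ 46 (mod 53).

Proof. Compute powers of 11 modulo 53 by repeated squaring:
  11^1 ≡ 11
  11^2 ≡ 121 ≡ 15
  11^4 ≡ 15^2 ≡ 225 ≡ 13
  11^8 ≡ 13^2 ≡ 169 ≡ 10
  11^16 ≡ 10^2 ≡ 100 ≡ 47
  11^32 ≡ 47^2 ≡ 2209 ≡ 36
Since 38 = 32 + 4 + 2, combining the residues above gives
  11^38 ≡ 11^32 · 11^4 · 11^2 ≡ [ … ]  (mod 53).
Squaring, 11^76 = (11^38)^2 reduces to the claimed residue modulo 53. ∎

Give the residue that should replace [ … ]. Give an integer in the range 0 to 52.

Multiply the listed residues: 36 · 13 · 15 = 468 → 7020.
Reducing modulo 53: 7020 = 132·53 + 24, so 11^38 ≡ 24.

24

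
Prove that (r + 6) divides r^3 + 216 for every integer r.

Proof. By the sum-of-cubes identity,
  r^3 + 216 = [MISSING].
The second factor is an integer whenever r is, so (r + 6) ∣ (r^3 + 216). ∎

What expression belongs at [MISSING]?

a^3 + b^3 = (a + b)(a^2 - ab + b^2). With a = r, b = 6:
r^3 + 216 = (r + 6)(r^2 - 6r + 36).

(r + 6)(r^2 - 6r + 36)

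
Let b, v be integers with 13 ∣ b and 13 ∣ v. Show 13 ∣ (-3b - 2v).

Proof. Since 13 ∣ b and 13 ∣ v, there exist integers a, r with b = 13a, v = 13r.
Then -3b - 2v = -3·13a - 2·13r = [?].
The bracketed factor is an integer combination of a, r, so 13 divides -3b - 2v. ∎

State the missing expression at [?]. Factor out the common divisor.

13(-3a - 2r)

Pull the common 13 out of every term: -3·13a - 2·13r = 13(-3a - 2r).
-3a - 2r is an integer, which exhibits the divisibility.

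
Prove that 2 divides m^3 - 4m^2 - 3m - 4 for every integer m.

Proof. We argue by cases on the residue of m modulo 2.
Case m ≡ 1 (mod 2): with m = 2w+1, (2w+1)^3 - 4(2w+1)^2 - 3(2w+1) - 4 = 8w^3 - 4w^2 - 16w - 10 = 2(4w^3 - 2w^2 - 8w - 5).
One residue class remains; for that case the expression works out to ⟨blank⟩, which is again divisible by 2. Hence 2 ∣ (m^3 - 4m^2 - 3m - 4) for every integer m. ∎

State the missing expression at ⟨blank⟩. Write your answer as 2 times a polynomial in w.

Only m ≡ 0 (mod 2) is unaccounted for. Put m = 2w:
(2w)^3 - 4(2w)^2 - 3(2w) - 4 expands to 8w^3 - 16w^2 - 6w - 4,
and factoring out 2 leaves 2(4w^3 - 8w^2 - 3w - 2).

2(4w^3 - 8w^2 - 3w - 2)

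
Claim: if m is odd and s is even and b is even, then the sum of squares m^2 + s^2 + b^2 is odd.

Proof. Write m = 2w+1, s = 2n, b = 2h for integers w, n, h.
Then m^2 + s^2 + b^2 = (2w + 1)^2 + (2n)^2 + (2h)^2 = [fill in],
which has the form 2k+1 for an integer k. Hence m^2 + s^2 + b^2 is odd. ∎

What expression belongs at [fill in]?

2(2h^2 + 2n^2 + 2w^2 + 2w) + 1

Expanding: (2w + 1)^2 + (2n)^2 + (2h)^2 = 4h^2 + 4n^2 + 4w^2 + 4w + 1.
Every term except the constant is even, so this is 2(2h^2 + 2n^2 + 2w^2 + 2w) + 1,
and 2h^2 + 2n^2 + 2w^2 + 2w ∈ ℤ gives the required form.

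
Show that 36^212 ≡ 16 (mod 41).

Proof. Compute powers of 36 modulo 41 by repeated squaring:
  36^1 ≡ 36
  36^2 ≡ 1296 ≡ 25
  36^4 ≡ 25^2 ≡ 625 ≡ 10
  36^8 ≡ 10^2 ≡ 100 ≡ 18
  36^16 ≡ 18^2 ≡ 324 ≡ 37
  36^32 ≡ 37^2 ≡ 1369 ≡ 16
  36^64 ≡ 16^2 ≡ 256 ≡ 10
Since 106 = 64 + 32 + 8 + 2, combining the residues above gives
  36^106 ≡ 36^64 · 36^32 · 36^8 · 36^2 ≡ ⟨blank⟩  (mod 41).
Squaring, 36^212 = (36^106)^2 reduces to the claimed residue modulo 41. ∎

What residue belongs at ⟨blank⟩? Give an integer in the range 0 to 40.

Multiply the listed residues: 10 · 16 · 18 · 25 = 160 → 2880 → 72000.
Reducing modulo 41: 72000 = 1756·41 + 4, so 36^106 ≡ 4.

4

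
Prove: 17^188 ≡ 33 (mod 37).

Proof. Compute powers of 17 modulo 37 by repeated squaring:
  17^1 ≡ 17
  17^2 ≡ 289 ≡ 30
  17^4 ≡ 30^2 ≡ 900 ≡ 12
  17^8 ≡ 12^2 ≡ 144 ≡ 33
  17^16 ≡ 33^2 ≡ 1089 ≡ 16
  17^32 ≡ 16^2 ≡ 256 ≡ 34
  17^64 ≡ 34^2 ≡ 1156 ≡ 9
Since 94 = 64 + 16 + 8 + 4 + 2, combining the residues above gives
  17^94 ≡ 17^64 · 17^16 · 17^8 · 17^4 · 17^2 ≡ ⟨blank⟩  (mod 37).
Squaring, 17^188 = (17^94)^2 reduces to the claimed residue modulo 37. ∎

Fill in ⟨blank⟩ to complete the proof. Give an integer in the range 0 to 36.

25

Multiply the listed residues: 9 · 16 · 33 · 12 · 30 = 144 → 4752 → 57024 → 1710720.
Reducing modulo 37: 1710720 = 46235·37 + 25, so 17^94 ≡ 25.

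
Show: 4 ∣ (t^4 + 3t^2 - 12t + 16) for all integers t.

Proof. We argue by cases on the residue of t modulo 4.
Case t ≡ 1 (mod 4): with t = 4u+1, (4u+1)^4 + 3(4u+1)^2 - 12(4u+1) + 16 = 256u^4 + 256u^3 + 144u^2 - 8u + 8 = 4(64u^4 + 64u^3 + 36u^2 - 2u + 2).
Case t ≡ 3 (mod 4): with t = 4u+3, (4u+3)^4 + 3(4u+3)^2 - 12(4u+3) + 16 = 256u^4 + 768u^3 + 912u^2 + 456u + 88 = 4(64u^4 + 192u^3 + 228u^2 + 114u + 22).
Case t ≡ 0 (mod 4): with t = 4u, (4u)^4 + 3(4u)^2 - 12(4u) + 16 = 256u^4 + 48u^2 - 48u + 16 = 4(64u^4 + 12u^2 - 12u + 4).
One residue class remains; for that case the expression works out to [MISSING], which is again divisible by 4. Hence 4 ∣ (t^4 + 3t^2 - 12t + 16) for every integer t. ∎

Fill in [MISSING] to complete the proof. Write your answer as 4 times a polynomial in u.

4(64u^4 + 128u^3 + 108u^2 + 32u + 5)

The residues treated are {1, 3, 0}, so the missing case is t ≡ 2 (mod 4); write t = 4u+2.
Then (4u+2)^4 + 3(4u+2)^2 - 12(4u+2) + 16 = 256u^4 + 512u^3 + 432u^2 + 128u + 20 = 4(64u^4 + 128u^3 + 108u^2 + 32u + 5).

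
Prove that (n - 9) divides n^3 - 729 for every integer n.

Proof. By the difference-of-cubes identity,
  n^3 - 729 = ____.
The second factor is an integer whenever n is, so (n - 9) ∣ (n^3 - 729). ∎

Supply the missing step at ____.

(n - 9)(n^2 + 9n + 81)

a^3 - b^3 = (a - b)(a^2 + ab + b^2). With a = n, b = 9:
n^3 - 729 = (n - 9)(n^2 + 9n + 81).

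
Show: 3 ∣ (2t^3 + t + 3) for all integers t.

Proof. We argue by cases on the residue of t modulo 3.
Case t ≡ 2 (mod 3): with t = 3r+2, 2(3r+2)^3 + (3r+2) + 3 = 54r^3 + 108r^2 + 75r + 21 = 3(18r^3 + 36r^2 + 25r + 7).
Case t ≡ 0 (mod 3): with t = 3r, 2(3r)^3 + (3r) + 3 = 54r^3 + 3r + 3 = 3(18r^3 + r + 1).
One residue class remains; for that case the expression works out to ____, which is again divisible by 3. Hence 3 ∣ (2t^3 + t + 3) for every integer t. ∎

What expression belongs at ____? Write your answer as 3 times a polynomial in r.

3(18r^3 + 18r^2 + 7r + 2)

The residues treated are {2, 0}, so the missing case is t ≡ 1 (mod 3); write t = 3r+1.
Then 2(3r+1)^3 + (3r+1) + 3 = 54r^3 + 54r^2 + 21r + 6 = 3(18r^3 + 18r^2 + 7r + 2).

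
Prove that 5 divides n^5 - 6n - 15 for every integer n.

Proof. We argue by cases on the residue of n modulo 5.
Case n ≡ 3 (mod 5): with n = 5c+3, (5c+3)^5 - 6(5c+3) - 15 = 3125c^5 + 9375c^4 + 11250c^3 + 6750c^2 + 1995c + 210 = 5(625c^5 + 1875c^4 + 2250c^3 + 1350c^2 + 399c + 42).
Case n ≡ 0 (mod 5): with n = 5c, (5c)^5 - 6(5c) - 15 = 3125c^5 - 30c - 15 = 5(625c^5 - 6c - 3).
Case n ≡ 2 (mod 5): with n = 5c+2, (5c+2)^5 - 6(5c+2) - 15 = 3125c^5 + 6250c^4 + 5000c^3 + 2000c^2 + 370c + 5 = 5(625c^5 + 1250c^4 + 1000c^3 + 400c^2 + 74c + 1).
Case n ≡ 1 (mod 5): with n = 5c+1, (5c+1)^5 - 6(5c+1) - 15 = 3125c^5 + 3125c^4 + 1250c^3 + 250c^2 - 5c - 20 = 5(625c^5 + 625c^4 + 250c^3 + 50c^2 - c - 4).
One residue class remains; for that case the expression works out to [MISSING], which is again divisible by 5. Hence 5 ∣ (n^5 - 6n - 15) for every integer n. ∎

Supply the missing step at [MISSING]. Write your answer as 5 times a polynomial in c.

The residues treated are {3, 0, 2, 1}, so the missing case is n ≡ 4 (mod 5); write n = 5c+4.
Then (5c+4)^5 - 6(5c+4) - 15 = 3125c^5 + 12500c^4 + 20000c^3 + 16000c^2 + 6370c + 985 = 5(625c^5 + 2500c^4 + 4000c^3 + 3200c^2 + 1274c + 197).

5(625c^5 + 2500c^4 + 4000c^3 + 3200c^2 + 1274c + 197)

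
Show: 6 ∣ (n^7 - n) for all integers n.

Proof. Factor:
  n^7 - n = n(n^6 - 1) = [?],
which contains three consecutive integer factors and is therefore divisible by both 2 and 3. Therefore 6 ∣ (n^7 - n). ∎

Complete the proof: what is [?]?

(n - 1)n(n + 1)(n^4 + n^2 + 1)

n^6 - 1 = (n^2 - 1)(n^4 + n^2 + 1), and n^2 - 1 = (n-1)(n+1).
So n(n^6 - 1) = (n - 1)n(n + 1)(n^4 + n^2 + 1).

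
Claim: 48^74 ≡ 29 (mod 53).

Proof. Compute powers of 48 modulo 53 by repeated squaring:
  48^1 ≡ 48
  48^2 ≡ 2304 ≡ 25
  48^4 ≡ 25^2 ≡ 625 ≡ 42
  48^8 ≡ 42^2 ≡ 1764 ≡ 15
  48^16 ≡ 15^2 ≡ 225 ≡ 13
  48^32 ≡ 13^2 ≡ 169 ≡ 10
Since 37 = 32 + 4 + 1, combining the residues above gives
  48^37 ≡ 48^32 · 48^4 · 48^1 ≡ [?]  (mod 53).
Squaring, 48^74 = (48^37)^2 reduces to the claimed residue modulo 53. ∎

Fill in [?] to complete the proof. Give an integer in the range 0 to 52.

20

48^32 · 48^4 · 48^1 ≡ 10 · 42 · 48 = 20160.
20160 mod 53 = 20, so 48^37 ≡ 20 (mod 53).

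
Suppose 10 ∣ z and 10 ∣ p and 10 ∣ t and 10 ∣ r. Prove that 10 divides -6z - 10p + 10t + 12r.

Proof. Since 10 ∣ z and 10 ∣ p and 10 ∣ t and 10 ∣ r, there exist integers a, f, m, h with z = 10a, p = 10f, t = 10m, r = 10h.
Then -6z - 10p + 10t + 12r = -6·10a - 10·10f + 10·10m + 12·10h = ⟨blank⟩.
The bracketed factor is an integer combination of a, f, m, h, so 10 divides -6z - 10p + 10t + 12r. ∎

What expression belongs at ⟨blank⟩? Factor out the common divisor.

10(-6a - 10f + 12h + 10m)

Each term has a factor of 10: -6·10a - 10·10f + 10·10m + 12·10h = 10·(-6a - 10f + 12h + 10m).
Since -6a - 10f + 12h + 10m is an integer, 10 ∣ (-6z - 10p + 10t + 12r).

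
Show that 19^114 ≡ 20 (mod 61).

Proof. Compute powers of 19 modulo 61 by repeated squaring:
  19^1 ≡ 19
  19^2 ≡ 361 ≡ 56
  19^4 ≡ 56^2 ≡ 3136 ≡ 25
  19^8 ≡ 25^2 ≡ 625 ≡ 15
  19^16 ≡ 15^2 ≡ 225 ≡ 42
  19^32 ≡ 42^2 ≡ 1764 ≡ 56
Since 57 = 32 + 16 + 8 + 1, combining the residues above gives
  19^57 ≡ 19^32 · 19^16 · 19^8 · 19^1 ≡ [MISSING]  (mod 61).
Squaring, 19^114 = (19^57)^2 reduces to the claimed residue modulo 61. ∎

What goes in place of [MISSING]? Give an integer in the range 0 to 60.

19^32 · 19^16 · 19^8 · 19^1 ≡ 56 · 42 · 15 · 19 = 670320.
670320 mod 61 = 52, so 19^57 ≡ 52 (mod 61).

52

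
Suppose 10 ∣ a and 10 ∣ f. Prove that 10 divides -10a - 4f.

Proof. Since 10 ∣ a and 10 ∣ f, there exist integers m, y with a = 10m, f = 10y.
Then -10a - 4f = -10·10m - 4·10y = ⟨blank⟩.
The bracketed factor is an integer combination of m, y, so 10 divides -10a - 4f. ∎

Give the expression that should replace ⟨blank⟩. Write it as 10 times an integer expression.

Each term has a factor of 10: -10·10m - 4·10y = 10·(-10m - 4y).
Since -10m - 4y is an integer, 10 ∣ (-10a - 4f).

10(-10m - 4y)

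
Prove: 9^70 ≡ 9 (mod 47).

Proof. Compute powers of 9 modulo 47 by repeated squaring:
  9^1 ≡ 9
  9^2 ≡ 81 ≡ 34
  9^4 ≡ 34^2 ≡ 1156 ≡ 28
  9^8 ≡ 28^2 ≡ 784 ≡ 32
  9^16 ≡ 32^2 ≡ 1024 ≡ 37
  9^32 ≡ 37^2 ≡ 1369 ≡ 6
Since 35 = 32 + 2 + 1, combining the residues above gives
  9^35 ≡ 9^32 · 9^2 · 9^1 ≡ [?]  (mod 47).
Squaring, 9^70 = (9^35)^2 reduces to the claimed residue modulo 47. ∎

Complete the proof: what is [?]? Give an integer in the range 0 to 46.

Multiply the listed residues: 6 · 34 · 9 = 204 → 1836.
Reducing modulo 47: 1836 = 39·47 + 3, so 9^35 ≡ 3.

3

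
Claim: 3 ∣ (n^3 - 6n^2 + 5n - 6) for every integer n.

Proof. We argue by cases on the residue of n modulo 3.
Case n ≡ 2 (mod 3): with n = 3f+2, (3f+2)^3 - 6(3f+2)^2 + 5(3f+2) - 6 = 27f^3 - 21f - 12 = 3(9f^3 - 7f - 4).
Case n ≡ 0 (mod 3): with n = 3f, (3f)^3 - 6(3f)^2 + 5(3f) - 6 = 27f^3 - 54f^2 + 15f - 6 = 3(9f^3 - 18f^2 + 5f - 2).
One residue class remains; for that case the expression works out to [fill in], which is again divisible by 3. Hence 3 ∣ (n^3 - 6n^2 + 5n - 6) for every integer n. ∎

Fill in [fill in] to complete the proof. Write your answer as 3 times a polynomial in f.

Only n ≡ 1 (mod 3) is unaccounted for. Put n = 3f+1:
(3f+1)^3 - 6(3f+1)^2 + 5(3f+1) - 6 expands to 27f^3 - 27f^2 - 12f - 6,
and factoring out 3 leaves 3(9f^3 - 9f^2 - 4f - 2).

3(9f^3 - 9f^2 - 4f - 2)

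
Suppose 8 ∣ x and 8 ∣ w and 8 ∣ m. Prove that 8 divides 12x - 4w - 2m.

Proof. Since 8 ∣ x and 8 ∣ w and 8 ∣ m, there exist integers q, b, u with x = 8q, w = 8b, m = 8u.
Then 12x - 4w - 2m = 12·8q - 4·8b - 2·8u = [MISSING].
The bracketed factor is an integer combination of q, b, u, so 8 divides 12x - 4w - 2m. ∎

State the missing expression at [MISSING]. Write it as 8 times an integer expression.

8(-4b + 12q - 2u)

Pull the common 8 out of every term: 12·8q - 4·8b - 2·8u = 8(-4b + 12q - 2u).
-4b + 12q - 2u is an integer, which exhibits the divisibility.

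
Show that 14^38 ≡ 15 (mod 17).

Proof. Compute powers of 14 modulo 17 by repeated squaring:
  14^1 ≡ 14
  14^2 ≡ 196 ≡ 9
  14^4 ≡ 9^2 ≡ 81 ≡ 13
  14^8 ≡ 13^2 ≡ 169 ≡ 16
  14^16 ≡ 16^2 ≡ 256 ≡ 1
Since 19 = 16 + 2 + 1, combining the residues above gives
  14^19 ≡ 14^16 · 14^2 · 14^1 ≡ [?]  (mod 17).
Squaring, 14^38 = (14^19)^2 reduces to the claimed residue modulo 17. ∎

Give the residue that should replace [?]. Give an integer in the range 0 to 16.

7

14^16 · 14^2 · 14^1 ≡ 1 · 9 · 14 = 126.
126 mod 17 = 7, so 14^19 ≡ 7 (mod 17).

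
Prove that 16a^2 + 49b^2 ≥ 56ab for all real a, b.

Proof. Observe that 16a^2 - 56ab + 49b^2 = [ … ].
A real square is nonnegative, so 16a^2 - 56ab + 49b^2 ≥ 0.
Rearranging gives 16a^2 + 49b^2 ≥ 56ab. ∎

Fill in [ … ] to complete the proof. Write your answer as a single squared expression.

(4a - 7b)^2

The leading and trailing coefficients are 4^2 and 7^2, and 56 = 2·4·7, so the trinomial is (4a - 7b)^2.
Hence 16a^2 - 56ab + 49b^2 ≥ 0.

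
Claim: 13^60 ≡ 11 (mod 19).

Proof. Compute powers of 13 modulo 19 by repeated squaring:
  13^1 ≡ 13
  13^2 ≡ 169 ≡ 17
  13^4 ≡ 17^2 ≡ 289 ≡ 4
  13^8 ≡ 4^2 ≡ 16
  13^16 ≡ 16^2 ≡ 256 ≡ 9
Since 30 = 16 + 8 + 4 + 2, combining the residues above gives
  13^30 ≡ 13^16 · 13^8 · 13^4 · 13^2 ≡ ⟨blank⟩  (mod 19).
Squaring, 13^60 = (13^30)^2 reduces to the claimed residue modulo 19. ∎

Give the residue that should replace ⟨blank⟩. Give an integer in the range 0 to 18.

7

13^16 · 13^8 · 13^4 · 13^2 ≡ 9 · 16 · 4 · 17 = 9792.
9792 mod 19 = 7, so 13^30 ≡ 7 (mod 19).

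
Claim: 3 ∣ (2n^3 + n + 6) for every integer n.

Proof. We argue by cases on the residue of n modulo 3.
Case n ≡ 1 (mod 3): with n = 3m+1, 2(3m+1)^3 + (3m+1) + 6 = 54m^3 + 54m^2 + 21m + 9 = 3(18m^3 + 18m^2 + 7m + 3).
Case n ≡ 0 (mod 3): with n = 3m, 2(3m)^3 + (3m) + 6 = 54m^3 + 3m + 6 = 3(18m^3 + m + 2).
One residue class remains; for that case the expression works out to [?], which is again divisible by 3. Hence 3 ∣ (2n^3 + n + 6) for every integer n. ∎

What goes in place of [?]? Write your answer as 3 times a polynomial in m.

The residues treated are {1, 0}, so the missing case is n ≡ 2 (mod 3); write n = 3m+2.
Then 2(3m+2)^3 + (3m+2) + 6 = 54m^3 + 108m^2 + 75m + 24 = 3(18m^3 + 36m^2 + 25m + 8).

3(18m^3 + 36m^2 + 25m + 8)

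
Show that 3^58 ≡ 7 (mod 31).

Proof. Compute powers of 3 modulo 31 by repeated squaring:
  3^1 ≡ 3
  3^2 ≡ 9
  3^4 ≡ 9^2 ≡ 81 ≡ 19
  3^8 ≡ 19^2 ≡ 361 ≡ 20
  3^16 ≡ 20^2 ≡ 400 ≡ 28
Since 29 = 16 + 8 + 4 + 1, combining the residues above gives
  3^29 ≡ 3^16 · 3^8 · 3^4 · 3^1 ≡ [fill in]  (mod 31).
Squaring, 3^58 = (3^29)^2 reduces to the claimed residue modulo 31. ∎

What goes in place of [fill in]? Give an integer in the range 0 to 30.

21

3^16 · 3^8 · 3^4 · 3^1 ≡ 28 · 20 · 19 · 3 = 31920.
31920 mod 31 = 21, so 3^29 ≡ 21 (mod 31).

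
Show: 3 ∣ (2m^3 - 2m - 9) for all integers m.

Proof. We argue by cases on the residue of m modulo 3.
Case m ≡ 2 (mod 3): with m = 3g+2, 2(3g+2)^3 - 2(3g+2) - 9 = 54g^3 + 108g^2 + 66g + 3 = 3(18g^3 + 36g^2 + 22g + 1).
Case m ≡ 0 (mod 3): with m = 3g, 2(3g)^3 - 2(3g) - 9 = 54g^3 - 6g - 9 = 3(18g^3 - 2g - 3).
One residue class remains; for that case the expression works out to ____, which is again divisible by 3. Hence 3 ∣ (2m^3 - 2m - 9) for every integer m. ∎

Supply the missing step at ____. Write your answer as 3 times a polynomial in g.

3(18g^3 + 18g^2 + 4g - 3)

Only m ≡ 1 (mod 3) is unaccounted for. Put m = 3g+1:
2(3g+1)^3 - 2(3g+1) - 9 expands to 54g^3 + 54g^2 + 12g - 9,
and factoring out 3 leaves 3(18g^3 + 18g^2 + 4g - 3).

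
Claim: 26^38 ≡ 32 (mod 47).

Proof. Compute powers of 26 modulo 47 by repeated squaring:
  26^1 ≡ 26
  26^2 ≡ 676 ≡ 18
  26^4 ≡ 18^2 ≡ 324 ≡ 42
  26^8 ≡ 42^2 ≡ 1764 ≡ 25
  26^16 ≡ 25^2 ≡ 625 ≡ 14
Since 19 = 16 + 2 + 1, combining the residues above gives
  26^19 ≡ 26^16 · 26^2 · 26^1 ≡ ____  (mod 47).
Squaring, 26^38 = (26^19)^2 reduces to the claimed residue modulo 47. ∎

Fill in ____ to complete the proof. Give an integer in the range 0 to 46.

26^16 · 26^2 · 26^1 ≡ 14 · 18 · 26 = 6552.
6552 mod 47 = 19, so 26^19 ≡ 19 (mod 47).

19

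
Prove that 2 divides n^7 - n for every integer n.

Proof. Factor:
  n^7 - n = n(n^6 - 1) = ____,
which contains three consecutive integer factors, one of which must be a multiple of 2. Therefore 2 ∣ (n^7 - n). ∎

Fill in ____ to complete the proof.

n^6 - 1 = (n^2 - 1)(n^4 + n^2 + 1), and n^2 - 1 = (n-1)(n+1).
So n(n^6 - 1) = (n - 1)n(n + 1)(n^4 + n^2 + 1).

(n - 1)n(n + 1)(n^4 + n^2 + 1)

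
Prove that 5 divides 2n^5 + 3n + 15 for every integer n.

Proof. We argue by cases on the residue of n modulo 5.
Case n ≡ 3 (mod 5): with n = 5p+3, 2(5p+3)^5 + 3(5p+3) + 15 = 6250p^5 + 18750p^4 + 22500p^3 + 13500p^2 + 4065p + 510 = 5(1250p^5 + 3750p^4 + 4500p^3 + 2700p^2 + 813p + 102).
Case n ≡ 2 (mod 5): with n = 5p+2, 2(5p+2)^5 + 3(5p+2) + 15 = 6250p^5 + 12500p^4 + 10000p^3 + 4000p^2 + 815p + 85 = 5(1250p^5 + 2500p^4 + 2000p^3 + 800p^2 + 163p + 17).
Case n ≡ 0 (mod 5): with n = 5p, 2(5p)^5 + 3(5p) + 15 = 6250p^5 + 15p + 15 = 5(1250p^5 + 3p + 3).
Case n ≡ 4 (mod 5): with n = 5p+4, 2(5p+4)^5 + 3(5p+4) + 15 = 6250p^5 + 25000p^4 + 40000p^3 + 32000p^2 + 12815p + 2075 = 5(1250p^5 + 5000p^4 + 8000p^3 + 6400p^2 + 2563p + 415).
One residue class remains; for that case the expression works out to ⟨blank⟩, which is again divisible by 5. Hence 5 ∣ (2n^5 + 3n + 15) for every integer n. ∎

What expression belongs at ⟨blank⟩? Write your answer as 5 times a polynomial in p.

5(1250p^5 + 1250p^4 + 500p^3 + 100p^2 + 13p + 4)

Only n ≡ 1 (mod 5) is unaccounted for. Put n = 5p+1:
2(5p+1)^5 + 3(5p+1) + 15 expands to 6250p^5 + 6250p^4 + 2500p^3 + 500p^2 + 65p + 20,
and factoring out 5 leaves 5(1250p^5 + 1250p^4 + 500p^3 + 100p^2 + 13p + 4).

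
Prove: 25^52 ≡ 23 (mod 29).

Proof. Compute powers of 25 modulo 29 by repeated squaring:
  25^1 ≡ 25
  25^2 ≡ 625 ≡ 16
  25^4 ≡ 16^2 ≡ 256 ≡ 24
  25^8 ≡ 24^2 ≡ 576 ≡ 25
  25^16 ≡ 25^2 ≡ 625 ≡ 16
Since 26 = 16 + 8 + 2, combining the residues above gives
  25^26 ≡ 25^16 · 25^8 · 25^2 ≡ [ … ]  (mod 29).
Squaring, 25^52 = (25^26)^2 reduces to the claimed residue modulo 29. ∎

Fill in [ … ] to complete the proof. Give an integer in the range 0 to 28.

20

25^16 · 25^8 · 25^2 ≡ 16 · 25 · 16 = 6400.
6400 mod 29 = 20, so 25^26 ≡ 20 (mod 29).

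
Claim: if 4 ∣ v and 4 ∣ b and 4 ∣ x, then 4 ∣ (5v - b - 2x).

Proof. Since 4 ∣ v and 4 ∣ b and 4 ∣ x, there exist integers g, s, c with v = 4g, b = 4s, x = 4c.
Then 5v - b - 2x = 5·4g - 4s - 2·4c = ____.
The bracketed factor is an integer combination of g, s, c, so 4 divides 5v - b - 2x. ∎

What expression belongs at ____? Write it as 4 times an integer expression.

Pull the common 4 out of every term: 5·4g - 4s - 2·4c = 4(-2c + 5g - s).
-2c + 5g - s is an integer, which exhibits the divisibility.

4(-2c + 5g - s)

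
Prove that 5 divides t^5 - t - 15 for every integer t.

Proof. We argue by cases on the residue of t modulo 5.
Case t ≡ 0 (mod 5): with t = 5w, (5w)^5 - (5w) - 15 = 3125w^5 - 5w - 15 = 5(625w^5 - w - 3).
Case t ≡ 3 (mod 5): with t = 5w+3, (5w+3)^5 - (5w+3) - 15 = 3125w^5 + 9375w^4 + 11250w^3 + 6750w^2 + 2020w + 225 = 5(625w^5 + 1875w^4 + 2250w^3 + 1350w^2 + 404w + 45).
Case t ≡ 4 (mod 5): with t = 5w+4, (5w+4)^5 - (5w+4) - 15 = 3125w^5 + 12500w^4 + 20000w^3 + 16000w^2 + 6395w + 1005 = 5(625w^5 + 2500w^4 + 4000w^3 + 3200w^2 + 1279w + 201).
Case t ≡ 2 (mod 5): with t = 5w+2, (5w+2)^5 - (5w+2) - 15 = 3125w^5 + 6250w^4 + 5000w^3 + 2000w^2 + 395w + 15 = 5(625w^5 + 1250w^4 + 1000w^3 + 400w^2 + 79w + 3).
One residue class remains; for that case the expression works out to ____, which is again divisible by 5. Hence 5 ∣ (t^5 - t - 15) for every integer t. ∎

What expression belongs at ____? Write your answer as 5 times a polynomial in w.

5(625w^5 + 625w^4 + 250w^3 + 50w^2 + 4w - 3)

The residues treated are {0, 3, 4, 2}, so the missing case is t ≡ 1 (mod 5); write t = 5w+1.
Then (5w+1)^5 - (5w+1) - 15 = 3125w^5 + 3125w^4 + 1250w^3 + 250w^2 + 20w - 15 = 5(625w^5 + 625w^4 + 250w^3 + 50w^2 + 4w - 3).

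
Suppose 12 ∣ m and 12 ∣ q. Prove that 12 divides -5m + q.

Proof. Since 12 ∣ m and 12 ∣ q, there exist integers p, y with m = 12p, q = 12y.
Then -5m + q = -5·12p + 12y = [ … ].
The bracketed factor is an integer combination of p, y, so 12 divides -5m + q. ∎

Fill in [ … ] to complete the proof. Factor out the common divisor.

Pull the common 12 out of every term: -5·12p + 12y = 12(-5p + y).
-5p + y is an integer, which exhibits the divisibility.

12(-5p + y)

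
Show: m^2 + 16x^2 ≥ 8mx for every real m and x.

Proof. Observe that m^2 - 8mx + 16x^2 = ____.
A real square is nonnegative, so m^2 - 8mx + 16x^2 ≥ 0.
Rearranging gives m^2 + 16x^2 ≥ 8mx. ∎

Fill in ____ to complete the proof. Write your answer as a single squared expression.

m^2 - 8mx + 16x^2 is a perfect-square trinomial: the outer terms are (m)^2 and (4x)^2, and the cross term is -2·m·4x.
So m^2 - 8mx + 16x^2 = (m - 4x)^2 ≥ 0.

(m - 4x)^2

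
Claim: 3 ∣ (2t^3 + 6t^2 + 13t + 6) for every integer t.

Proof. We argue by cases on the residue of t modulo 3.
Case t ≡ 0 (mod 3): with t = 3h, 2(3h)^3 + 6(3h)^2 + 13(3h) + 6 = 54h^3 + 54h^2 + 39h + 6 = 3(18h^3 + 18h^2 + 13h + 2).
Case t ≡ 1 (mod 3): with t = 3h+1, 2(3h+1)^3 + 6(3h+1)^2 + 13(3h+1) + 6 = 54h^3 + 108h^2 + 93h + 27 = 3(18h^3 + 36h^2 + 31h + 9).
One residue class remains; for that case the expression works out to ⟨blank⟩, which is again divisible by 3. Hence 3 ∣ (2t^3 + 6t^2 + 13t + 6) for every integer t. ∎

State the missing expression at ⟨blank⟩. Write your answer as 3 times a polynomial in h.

The residues treated are {0, 1}, so the missing case is t ≡ 2 (mod 3); write t = 3h+2.
Then 2(3h+2)^3 + 6(3h+2)^2 + 13(3h+2) + 6 = 54h^3 + 162h^2 + 183h + 72 = 3(18h^3 + 54h^2 + 61h + 24).

3(18h^3 + 54h^2 + 61h + 24)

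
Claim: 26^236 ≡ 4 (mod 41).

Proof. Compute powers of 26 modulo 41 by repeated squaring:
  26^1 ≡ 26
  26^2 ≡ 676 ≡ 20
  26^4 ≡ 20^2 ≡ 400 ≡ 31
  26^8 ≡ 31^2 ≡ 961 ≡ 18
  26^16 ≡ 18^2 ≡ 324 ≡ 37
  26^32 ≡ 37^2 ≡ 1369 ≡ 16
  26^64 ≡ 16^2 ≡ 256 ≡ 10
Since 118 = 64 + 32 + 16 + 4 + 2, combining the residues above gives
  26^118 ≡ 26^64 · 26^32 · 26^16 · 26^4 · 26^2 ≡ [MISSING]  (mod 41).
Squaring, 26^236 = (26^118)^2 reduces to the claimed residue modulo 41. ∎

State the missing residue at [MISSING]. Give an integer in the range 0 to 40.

26^64 · 26^32 · 26^16 · 26^4 · 26^2 ≡ 10 · 16 · 37 · 31 · 20 = 3670400.
3670400 mod 41 = 39, so 26^118 ≡ 39 (mod 41).

39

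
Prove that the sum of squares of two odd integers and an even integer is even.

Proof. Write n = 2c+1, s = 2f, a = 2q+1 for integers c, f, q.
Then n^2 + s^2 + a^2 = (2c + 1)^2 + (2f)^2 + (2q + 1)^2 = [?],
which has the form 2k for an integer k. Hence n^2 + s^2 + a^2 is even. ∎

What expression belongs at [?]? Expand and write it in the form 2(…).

(2c + 1)^2 + (2f)^2 + (2q + 1)^2 = 4c^2 + 4c + 4f^2 + 4q^2 + 4q + 2
= 2(2c^2 + 2c + 2f^2 + 2q^2 + 2q + 1).
Since 2c^2 + 2c + 2f^2 + 2q^2 + 2q + 1 is an integer, the sum of squares is of the form 2k for an integer k.

2(2c^2 + 2c + 2f^2 + 2q^2 + 2q + 1)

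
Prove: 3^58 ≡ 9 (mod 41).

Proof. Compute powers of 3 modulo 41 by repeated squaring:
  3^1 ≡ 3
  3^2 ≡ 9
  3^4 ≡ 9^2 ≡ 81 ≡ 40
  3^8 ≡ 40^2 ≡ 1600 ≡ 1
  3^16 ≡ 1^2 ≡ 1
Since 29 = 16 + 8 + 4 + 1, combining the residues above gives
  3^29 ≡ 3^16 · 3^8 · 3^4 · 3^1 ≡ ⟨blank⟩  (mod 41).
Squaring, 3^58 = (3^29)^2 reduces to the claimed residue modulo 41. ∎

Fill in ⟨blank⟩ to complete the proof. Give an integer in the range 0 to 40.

3^16 · 3^8 · 3^4 · 3^1 ≡ 1 · 1 · 40 · 3 = 120.
120 mod 41 = 38, so 3^29 ≡ 38 (mod 41).

38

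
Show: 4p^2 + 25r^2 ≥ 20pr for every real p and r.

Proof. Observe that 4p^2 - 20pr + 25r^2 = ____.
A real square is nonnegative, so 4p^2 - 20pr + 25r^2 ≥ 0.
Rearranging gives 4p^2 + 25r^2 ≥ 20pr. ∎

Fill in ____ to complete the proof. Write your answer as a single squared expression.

(2p - 5r)^2

4p^2 - 20pr + 25r^2 is a perfect-square trinomial: the outer terms are (2p)^2 and (5r)^2, and the cross term is -2·2p·5r.
So 4p^2 - 20pr + 25r^2 = (2p - 5r)^2 ≥ 0.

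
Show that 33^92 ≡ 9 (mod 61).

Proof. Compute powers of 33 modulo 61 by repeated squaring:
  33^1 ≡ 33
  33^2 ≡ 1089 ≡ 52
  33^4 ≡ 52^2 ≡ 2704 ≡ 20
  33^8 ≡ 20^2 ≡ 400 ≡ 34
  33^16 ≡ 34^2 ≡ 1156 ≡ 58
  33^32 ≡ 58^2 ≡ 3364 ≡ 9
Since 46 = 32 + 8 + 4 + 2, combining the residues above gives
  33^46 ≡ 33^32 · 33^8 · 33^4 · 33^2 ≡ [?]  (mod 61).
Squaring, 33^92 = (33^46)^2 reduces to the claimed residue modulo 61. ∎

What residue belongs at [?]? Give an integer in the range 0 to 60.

3

33^32 · 33^8 · 33^4 · 33^2 ≡ 9 · 34 · 20 · 52 = 318240.
318240 mod 61 = 3, so 33^46 ≡ 3 (mod 61).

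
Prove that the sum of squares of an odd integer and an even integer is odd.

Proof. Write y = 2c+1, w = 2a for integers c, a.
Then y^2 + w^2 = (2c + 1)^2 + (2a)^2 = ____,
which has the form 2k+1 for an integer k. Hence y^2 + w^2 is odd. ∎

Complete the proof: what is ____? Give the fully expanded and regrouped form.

2(2a^2 + 2c^2 + 2c) + 1

(2c + 1)^2 + (2a)^2 = 4a^2 + 4c^2 + 4c + 1
= 2(2a^2 + 2c^2 + 2c) + 1.
Since 2a^2 + 2c^2 + 2c is an integer, the sum of squares is of the form 2k+1 for an integer k.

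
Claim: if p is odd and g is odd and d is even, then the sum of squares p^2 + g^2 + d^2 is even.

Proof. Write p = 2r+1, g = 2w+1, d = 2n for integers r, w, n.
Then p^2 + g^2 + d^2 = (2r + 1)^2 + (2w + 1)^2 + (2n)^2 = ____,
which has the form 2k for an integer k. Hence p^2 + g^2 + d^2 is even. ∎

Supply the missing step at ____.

2(2n^2 + 2r^2 + 2r + 2w^2 + 2w + 1)

Expanding: (2r + 1)^2 + (2w + 1)^2 + (2n)^2 = 4n^2 + 4r^2 + 4r + 4w^2 + 4w + 2.
Every term is even; pulling out the factor of 2 gives 2(2n^2 + 2r^2 + 2r + 2w^2 + 2w + 1).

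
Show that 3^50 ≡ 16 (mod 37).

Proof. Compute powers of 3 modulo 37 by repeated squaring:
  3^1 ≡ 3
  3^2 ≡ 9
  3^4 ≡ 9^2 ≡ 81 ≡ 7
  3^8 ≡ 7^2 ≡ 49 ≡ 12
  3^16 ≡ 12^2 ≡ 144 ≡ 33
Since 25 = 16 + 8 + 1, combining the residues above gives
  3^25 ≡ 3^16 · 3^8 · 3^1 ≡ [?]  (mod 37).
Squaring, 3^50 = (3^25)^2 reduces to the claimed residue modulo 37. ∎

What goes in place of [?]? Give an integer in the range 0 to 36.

3^16 · 3^8 · 3^1 ≡ 33 · 12 · 3 = 1188.
1188 mod 37 = 4, so 3^25 ≡ 4 (mod 37).

4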